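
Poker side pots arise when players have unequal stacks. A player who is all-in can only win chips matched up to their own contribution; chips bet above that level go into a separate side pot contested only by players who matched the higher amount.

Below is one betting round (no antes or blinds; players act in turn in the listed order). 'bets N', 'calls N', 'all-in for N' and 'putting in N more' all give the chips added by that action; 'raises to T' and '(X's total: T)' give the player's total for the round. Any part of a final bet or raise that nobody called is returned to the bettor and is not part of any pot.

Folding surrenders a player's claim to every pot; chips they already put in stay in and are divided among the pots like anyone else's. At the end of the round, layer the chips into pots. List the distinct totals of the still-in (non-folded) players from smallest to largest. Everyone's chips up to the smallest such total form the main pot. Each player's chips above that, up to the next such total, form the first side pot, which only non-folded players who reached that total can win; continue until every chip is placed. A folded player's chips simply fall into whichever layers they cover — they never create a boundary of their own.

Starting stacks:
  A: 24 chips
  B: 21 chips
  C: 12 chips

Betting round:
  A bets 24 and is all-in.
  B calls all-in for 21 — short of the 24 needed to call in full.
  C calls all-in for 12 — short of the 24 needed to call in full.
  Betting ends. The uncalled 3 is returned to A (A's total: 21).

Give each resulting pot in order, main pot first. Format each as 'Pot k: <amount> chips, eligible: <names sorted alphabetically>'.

Pot 1: 36 chips, eligible: A, B, C
Pot 2: 18 chips, eligible: A, B

Derivation:
Contributions (after 3 returned to A): A=21, B=21, C=12
Pot levels (distinct totals of non-folded players): 12, 21
Layer 1-12: 12 each from A, B, C = 12*3 = 36 chips; eligible A, B, C
Layer 13-21: 9 each from A, B = 9*2 = 18 chips; eligible A, B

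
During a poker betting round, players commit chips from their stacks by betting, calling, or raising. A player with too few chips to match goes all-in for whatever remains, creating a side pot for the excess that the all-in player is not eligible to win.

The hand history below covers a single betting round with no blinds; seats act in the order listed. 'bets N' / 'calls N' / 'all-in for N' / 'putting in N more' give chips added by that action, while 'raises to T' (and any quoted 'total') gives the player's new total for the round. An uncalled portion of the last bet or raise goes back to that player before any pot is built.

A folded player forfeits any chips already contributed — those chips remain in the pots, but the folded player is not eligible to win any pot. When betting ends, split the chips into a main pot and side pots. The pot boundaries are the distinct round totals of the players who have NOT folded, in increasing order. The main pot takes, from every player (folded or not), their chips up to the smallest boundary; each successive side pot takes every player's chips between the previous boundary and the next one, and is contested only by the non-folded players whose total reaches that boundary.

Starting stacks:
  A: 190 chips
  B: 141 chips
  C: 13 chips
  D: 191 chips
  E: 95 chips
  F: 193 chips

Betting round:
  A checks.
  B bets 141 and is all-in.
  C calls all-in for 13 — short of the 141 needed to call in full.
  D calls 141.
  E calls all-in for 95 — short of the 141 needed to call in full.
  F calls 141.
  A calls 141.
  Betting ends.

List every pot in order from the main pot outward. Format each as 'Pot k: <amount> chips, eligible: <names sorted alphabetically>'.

Contributions: A=141, B=141, C=13, D=141, E=95, F=141
Pot levels (distinct totals of non-folded players): 13, 95, 141
Layer 1-13: 13 each from A, B, C, D, E, F = 13*6 = 78 chips; eligible A, B, C, D, E, F
Layer 14-95: 82 each from A, B, D, E, F = 82*5 = 410 chips; eligible A, B, D, E, F
Layer 96-141: 46 each from A, B, D, F = 46*4 = 184 chips; eligible A, B, D, F

Pot 1: 78 chips, eligible: A, B, C, D, E, F
Pot 2: 410 chips, eligible: A, B, D, E, F
Pot 3: 184 chips, eligible: A, B, D, F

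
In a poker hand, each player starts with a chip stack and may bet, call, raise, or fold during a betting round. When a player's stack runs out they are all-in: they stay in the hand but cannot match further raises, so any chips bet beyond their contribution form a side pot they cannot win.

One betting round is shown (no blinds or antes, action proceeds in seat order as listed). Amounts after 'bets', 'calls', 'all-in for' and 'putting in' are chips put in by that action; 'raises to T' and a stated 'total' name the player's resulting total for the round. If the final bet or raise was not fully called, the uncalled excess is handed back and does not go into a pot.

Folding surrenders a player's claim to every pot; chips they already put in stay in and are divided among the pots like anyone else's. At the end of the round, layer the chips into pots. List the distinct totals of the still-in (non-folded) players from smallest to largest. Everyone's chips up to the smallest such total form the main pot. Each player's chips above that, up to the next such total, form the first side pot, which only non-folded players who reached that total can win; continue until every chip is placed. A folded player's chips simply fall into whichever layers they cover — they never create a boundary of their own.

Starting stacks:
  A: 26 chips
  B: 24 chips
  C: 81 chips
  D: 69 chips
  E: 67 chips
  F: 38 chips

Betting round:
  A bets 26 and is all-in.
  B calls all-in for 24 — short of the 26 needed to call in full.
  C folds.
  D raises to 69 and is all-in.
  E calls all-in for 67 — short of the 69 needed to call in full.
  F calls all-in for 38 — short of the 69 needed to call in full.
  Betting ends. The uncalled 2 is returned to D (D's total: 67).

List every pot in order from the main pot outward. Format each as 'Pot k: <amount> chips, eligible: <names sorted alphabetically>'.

Pot 1: 120 chips, eligible: A, B, D, E, F
Pot 2: 8 chips, eligible: A, D, E, F
Pot 3: 36 chips, eligible: D, E, F
Pot 4: 58 chips, eligible: D, E

Derivation:
Contributions (after 2 returned to D): A=26, B=24, D=67, E=67, F=38
Folded: C
Pot levels (distinct totals of non-folded players): 24, 26, 38, 67
Layer 1-24: 24 each from A, B, D, E, F = 24*5 = 120 chips; eligible A, B, D, E, F
Layer 25-26: 2 each from A, D, E, F = 2*4 = 8 chips; eligible A, D, E, F
Layer 27-38: 12 each from D, E, F = 12*3 = 36 chips; eligible D, E, F
Layer 39-67: 29 each from D, E = 29*2 = 58 chips; eligible D, E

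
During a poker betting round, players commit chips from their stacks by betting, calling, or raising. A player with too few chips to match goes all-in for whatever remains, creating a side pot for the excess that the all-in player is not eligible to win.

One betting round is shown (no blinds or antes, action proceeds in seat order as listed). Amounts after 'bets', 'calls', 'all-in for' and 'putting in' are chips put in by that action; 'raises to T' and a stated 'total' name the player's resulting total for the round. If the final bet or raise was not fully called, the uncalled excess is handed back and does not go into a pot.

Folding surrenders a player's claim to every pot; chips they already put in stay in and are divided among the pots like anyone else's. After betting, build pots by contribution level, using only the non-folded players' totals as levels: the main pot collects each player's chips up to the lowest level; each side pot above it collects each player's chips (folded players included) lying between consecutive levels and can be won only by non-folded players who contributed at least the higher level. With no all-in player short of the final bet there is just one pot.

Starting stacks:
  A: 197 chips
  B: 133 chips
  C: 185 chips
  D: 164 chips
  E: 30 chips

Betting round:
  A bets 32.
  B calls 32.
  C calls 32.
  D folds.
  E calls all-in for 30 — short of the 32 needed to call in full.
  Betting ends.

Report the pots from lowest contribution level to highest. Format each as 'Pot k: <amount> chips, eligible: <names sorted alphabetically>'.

Pot 1: 120 chips, eligible: A, B, C, E
Pot 2: 6 chips, eligible: A, B, C

Derivation:
Contributions: A=32, B=32, C=32, E=30
Folded: D
Pot levels (distinct totals of non-folded players): 30, 32
Layer 1-30: 30 each from A, B, C, E = 30*4 = 120 chips; eligible A, B, C, E
Layer 31-32: 2 each from A, B, C = 2*3 = 6 chips; eligible A, B, C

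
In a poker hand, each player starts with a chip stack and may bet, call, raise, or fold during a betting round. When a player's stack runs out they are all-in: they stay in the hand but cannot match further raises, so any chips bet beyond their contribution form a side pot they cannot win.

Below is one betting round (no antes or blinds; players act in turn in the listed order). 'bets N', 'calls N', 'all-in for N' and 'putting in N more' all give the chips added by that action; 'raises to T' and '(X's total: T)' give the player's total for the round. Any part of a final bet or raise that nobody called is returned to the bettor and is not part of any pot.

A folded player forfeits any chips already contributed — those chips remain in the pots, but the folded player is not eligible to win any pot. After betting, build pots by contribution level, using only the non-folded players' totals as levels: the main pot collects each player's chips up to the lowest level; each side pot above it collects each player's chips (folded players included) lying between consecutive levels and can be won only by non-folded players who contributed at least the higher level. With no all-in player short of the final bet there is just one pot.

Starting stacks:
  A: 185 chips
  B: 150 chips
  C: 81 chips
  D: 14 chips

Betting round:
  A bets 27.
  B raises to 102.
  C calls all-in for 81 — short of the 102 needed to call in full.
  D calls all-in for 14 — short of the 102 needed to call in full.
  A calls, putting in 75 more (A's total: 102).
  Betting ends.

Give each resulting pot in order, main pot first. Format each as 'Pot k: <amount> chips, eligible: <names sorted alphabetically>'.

Pot 1: 56 chips, eligible: A, B, C, D
Pot 2: 201 chips, eligible: A, B, C
Pot 3: 42 chips, eligible: A, B

Derivation:
Contributions: A=102, B=102, C=81, D=14
Pot levels (distinct totals of non-folded players): 14, 81, 102
Layer 1-14: 14 each from A, B, C, D = 14*4 = 56 chips; eligible A, B, C, D
Layer 15-81: 67 each from A, B, C = 67*3 = 201 chips; eligible A, B, C
Layer 82-102: 21 each from A, B = 21*2 = 42 chips; eligible A, B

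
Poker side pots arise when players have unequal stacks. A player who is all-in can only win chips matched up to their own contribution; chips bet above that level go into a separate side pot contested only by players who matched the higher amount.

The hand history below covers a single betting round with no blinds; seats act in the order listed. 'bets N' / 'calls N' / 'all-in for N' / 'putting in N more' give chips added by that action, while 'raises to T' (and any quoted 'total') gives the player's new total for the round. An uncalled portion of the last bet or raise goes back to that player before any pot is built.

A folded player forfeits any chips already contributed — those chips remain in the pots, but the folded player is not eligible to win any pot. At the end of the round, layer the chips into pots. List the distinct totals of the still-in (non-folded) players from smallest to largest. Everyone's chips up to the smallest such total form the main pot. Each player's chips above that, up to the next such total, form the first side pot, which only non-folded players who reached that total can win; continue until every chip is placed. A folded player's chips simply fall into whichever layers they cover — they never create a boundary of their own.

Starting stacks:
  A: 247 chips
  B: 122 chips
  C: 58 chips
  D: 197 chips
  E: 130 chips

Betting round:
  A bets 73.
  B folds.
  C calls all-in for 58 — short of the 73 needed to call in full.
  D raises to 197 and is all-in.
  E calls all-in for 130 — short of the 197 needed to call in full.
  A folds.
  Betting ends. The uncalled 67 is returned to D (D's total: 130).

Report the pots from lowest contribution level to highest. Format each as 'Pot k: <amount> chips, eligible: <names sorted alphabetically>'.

Contributions (after 67 returned to D): A=73, C=58, D=130, E=130
Folded: A, B
Pot levels (distinct totals of non-folded players): 58, 130
Layer 1-58: 58 each from A, C, D, E = 58*4 = 232 chips; eligible C, D, E
Layer 59-130: A 15 + D 72 + E 72 = 159 chips; eligible D, E

Pot 1: 232 chips, eligible: C, D, E
Pot 2: 159 chips, eligible: D, E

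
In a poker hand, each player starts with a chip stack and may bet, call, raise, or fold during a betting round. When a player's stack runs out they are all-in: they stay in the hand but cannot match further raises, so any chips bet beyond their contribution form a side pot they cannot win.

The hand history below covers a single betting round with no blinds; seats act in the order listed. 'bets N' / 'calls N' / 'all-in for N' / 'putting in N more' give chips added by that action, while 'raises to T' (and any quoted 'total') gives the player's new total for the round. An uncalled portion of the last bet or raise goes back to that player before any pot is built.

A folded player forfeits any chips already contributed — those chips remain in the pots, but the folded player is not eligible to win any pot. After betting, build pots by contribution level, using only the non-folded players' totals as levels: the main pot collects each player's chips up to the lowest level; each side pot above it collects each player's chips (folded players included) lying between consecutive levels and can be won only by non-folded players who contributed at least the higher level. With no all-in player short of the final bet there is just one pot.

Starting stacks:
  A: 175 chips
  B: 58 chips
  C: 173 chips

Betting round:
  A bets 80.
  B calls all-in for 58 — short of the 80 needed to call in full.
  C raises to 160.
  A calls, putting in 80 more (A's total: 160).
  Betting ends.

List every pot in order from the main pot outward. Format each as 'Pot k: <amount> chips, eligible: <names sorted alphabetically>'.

Pot 1: 174 chips, eligible: A, B, C
Pot 2: 204 chips, eligible: A, C

Derivation:
Contributions: A=160, B=58, C=160
Pot levels (distinct totals of non-folded players): 58, 160
Layer 1-58: 58 each from A, B, C = 58*3 = 174 chips; eligible A, B, C
Layer 59-160: 102 each from A, C = 102*2 = 204 chips; eligible A, C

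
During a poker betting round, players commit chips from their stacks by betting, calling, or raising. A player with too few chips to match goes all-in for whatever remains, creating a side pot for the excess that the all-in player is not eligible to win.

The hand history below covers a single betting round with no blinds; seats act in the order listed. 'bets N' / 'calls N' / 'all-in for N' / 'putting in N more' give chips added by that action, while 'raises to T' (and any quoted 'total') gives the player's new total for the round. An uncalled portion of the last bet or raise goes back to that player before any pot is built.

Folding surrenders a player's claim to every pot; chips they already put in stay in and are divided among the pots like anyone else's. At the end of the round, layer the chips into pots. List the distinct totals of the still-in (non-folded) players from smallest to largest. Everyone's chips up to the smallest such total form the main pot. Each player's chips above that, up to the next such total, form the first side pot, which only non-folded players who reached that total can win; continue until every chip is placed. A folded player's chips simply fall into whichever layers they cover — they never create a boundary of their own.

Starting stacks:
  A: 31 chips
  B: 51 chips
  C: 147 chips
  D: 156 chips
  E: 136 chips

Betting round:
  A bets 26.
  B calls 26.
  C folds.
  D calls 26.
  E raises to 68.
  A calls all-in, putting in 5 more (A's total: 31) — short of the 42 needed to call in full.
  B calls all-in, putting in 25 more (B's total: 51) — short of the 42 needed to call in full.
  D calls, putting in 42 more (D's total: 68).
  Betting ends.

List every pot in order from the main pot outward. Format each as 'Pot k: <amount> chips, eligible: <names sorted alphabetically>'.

Contributions: A=31, B=51, D=68, E=68
Folded: C
Pot levels (distinct totals of non-folded players): 31, 51, 68
Layer 1-31: 31 each from A, B, D, E = 31*4 = 124 chips; eligible A, B, D, E
Layer 32-51: 20 each from B, D, E = 20*3 = 60 chips; eligible B, D, E
Layer 52-68: 17 each from D, E = 17*2 = 34 chips; eligible D, E

Pot 1: 124 chips, eligible: A, B, D, E
Pot 2: 60 chips, eligible: B, D, E
Pot 3: 34 chips, eligible: D, E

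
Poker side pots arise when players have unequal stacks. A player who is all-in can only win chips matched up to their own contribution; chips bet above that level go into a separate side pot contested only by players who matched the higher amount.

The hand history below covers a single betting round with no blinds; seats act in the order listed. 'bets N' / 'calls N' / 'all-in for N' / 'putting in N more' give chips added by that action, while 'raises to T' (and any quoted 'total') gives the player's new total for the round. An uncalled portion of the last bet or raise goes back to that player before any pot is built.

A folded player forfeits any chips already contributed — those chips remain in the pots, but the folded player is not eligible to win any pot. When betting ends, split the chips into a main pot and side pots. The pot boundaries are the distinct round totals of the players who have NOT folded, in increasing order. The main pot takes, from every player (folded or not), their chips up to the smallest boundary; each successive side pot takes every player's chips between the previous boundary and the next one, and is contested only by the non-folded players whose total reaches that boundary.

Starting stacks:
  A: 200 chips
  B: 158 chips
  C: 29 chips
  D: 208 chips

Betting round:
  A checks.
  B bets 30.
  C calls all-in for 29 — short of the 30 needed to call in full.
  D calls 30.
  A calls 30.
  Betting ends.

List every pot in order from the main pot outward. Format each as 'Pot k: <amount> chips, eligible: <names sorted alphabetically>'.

Contributions: A=30, B=30, C=29, D=30
Pot levels (distinct totals of non-folded players): 29, 30
Layer 1-29: 29 each from A, B, C, D = 29*4 = 116 chips; eligible A, B, C, D
Layer 30-30: 1 each from A, B, D = 1*3 = 3 chips; eligible A, B, D

Pot 1: 116 chips, eligible: A, B, C, D
Pot 2: 3 chips, eligible: A, B, D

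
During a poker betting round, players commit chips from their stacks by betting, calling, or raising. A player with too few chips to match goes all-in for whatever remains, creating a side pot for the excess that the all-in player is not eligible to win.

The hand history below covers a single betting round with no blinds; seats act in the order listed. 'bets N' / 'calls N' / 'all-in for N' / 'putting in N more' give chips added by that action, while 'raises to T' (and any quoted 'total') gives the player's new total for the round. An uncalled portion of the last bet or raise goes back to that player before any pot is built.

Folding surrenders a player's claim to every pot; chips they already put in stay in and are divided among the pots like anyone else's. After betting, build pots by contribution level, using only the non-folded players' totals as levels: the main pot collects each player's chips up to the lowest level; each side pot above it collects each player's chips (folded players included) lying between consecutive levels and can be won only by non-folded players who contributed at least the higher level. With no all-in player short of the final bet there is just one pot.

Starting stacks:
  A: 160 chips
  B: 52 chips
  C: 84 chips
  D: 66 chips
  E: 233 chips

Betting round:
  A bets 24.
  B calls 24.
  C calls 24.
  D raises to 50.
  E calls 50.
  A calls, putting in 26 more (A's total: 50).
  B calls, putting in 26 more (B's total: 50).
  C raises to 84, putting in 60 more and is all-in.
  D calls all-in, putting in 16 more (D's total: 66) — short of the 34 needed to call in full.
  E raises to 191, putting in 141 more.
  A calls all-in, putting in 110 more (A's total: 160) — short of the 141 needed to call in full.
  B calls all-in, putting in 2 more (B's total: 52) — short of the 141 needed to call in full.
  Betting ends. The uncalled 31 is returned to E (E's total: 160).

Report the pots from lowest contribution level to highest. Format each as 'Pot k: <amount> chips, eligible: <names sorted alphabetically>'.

Contributions (after 31 returned to E): A=160, B=52, C=84, D=66, E=160
Pot levels (distinct totals of non-folded players): 52, 66, 84, 160
Layer 1-52: 52 each from A, B, C, D, E = 52*5 = 260 chips; eligible A, B, C, D, E
Layer 53-66: 14 each from A, C, D, E = 14*4 = 56 chips; eligible A, C, D, E
Layer 67-84: 18 each from A, C, E = 18*3 = 54 chips; eligible A, C, E
Layer 85-160: 76 each from A, E = 76*2 = 152 chips; eligible A, E

Pot 1: 260 chips, eligible: A, B, C, D, E
Pot 2: 56 chips, eligible: A, C, D, E
Pot 3: 54 chips, eligible: A, C, E
Pot 4: 152 chips, eligible: A, E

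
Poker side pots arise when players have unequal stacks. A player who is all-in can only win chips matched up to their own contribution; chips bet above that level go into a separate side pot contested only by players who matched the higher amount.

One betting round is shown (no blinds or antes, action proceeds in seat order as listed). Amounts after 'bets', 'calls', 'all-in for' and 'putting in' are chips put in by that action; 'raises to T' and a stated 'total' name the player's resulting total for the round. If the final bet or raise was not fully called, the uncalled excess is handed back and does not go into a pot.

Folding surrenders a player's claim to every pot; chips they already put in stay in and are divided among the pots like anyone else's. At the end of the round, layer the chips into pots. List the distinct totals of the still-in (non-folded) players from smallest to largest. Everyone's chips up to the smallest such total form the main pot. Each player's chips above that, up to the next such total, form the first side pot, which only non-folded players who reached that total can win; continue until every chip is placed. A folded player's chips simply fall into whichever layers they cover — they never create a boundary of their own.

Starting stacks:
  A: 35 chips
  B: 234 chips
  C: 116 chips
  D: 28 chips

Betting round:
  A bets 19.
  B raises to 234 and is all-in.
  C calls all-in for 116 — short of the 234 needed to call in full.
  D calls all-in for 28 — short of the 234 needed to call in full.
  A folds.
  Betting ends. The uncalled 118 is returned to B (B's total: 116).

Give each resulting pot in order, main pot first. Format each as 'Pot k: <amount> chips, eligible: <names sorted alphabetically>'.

Contributions (after 118 returned to B): A=19, B=116, C=116, D=28
Folded: A
Pot levels (distinct totals of non-folded players): 28, 116
Layer 1-28: A 19 + B 28 + C 28 + D 28 = 103 chips; eligible B, C, D
Layer 29-116: 88 each from B, C = 88*2 = 176 chips; eligible B, C

Pot 1: 103 chips, eligible: B, C, D
Pot 2: 176 chips, eligible: B, C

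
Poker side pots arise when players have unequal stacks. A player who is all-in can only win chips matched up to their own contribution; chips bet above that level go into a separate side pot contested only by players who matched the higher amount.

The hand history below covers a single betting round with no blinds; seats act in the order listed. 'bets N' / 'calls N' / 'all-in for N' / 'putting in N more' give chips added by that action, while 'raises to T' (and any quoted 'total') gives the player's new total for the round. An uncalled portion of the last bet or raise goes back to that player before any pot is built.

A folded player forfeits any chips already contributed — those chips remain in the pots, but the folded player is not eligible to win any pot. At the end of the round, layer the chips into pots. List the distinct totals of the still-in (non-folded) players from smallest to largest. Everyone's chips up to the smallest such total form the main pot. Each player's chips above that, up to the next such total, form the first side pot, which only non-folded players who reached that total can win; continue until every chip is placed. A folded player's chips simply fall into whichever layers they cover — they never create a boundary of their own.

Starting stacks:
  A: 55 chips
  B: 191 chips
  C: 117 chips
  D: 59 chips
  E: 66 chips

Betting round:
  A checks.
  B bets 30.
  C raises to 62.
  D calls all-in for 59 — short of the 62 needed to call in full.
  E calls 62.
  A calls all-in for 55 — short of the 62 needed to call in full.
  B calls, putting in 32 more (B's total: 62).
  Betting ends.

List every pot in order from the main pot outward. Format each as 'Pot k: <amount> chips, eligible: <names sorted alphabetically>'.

Pot 1: 275 chips, eligible: A, B, C, D, E
Pot 2: 16 chips, eligible: B, C, D, E
Pot 3: 9 chips, eligible: B, C, E

Derivation:
Contributions: A=55, B=62, C=62, D=59, E=62
Pot levels (distinct totals of non-folded players): 55, 59, 62
Layer 1-55: 55 each from A, B, C, D, E = 55*5 = 275 chips; eligible A, B, C, D, E
Layer 56-59: 4 each from B, C, D, E = 4*4 = 16 chips; eligible B, C, D, E
Layer 60-62: 3 each from B, C, E = 3*3 = 9 chips; eligible B, C, E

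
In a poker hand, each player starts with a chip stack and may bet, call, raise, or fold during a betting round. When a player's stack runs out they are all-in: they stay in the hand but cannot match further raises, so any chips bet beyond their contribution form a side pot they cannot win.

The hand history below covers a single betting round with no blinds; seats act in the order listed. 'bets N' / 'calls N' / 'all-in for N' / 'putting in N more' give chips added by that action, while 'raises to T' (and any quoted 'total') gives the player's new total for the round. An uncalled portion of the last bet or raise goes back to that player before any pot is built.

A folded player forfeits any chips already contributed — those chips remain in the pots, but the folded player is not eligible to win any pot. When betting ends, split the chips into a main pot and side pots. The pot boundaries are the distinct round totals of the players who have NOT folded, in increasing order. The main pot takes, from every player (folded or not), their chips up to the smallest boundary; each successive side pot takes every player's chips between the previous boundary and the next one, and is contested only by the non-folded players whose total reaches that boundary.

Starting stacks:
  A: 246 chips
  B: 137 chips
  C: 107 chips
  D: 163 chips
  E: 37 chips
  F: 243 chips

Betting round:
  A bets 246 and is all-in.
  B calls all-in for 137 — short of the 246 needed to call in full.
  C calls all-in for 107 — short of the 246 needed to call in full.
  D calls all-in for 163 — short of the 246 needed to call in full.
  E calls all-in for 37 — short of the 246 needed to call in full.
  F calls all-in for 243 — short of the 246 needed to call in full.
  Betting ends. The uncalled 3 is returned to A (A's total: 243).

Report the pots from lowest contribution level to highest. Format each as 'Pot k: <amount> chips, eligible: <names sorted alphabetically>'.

Pot 1: 222 chips, eligible: A, B, C, D, E, F
Pot 2: 350 chips, eligible: A, B, C, D, F
Pot 3: 120 chips, eligible: A, B, D, F
Pot 4: 78 chips, eligible: A, D, F
Pot 5: 160 chips, eligible: A, F

Derivation:
Contributions (after 3 returned to A): A=243, B=137, C=107, D=163, E=37, F=243
Pot levels (distinct totals of non-folded players): 37, 107, 137, 163, 243
Layer 1-37: 37 each from A, B, C, D, E, F = 37*6 = 222 chips; eligible A, B, C, D, E, F
Layer 38-107: 70 each from A, B, C, D, F = 70*5 = 350 chips; eligible A, B, C, D, F
Layer 108-137: 30 each from A, B, D, F = 30*4 = 120 chips; eligible A, B, D, F
Layer 138-163: 26 each from A, D, F = 26*3 = 78 chips; eligible A, D, F
Layer 164-243: 80 each from A, F = 80*2 = 160 chips; eligible A, F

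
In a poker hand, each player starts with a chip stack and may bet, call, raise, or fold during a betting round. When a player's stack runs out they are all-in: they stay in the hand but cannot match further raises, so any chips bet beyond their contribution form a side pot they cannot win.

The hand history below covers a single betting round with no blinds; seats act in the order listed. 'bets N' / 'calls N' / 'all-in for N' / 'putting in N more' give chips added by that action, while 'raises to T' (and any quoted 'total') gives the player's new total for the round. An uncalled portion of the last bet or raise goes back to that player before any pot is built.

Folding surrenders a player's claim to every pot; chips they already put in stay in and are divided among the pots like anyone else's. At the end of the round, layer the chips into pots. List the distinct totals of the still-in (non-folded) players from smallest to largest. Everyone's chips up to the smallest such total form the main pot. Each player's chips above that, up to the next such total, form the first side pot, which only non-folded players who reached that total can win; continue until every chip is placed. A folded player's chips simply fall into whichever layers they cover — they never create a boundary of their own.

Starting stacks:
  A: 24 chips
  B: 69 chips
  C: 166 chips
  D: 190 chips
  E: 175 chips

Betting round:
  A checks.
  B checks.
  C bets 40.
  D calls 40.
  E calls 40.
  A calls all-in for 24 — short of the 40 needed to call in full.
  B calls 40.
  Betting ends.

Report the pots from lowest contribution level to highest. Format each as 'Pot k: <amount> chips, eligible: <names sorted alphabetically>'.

Contributions: A=24, B=40, C=40, D=40, E=40
Pot levels (distinct totals of non-folded players): 24, 40
Layer 1-24: 24 each from A, B, C, D, E = 24*5 = 120 chips; eligible A, B, C, D, E
Layer 25-40: 16 each from B, C, D, E = 16*4 = 64 chips; eligible B, C, D, E

Pot 1: 120 chips, eligible: A, B, C, D, E
Pot 2: 64 chips, eligible: B, C, D, E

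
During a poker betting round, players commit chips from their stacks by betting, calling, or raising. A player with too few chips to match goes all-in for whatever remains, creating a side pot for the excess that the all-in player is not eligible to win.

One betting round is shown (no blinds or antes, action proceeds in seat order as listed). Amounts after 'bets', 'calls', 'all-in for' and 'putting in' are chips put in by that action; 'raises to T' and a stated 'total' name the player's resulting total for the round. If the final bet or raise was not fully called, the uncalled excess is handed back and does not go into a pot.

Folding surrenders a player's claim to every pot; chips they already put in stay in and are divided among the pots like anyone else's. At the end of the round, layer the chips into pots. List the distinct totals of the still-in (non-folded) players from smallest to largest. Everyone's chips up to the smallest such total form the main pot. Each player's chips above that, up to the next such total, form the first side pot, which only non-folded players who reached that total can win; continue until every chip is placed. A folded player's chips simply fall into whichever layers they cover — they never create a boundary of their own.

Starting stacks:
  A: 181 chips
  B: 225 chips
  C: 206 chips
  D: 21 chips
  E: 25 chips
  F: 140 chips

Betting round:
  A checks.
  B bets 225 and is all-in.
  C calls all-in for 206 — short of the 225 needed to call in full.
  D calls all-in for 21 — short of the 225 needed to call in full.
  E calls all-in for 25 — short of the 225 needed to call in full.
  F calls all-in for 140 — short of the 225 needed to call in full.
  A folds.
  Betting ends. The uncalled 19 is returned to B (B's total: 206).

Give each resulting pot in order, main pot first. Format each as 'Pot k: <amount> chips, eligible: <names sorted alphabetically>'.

Contributions (after 19 returned to B): B=206, C=206, D=21, E=25, F=140
Folded: A
Pot levels (distinct totals of non-folded players): 21, 25, 140, 206
Layer 1-21: 21 each from B, C, D, E, F = 21*5 = 105 chips; eligible B, C, D, E, F
Layer 22-25: 4 each from B, C, E, F = 4*4 = 16 chips; eligible B, C, E, F
Layer 26-140: 115 each from B, C, F = 115*3 = 345 chips; eligible B, C, F
Layer 141-206: 66 each from B, C = 66*2 = 132 chips; eligible B, C

Pot 1: 105 chips, eligible: B, C, D, E, F
Pot 2: 16 chips, eligible: B, C, E, F
Pot 3: 345 chips, eligible: B, C, F
Pot 4: 132 chips, eligible: B, C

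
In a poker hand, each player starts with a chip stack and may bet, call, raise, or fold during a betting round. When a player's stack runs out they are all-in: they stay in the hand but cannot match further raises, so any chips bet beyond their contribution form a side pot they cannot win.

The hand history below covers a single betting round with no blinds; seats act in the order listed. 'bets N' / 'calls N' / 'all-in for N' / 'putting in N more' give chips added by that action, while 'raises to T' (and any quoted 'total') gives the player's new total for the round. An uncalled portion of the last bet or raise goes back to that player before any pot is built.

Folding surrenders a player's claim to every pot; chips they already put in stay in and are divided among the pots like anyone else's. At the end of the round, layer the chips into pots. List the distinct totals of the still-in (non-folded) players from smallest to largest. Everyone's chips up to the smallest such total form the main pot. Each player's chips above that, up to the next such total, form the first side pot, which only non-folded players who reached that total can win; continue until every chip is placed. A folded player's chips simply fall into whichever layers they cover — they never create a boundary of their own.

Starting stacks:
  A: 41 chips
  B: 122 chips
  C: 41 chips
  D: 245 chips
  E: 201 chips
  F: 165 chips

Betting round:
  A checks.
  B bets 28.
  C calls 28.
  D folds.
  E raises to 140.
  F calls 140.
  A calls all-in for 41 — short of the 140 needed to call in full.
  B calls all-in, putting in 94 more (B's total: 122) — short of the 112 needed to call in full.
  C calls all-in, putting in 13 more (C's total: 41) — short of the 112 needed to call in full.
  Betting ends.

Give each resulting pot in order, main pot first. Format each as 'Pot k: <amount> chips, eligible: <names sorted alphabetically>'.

Contributions: A=41, B=122, C=41, E=140, F=140
Folded: D
Pot levels (distinct totals of non-folded players): 41, 122, 140
Layer 1-41: 41 each from A, B, C, E, F = 41*5 = 205 chips; eligible A, B, C, E, F
Layer 42-122: 81 each from B, E, F = 81*3 = 243 chips; eligible B, E, F
Layer 123-140: 18 each from E, F = 18*2 = 36 chips; eligible E, F

Pot 1: 205 chips, eligible: A, B, C, E, F
Pot 2: 243 chips, eligible: B, E, F
Pot 3: 36 chips, eligible: E, F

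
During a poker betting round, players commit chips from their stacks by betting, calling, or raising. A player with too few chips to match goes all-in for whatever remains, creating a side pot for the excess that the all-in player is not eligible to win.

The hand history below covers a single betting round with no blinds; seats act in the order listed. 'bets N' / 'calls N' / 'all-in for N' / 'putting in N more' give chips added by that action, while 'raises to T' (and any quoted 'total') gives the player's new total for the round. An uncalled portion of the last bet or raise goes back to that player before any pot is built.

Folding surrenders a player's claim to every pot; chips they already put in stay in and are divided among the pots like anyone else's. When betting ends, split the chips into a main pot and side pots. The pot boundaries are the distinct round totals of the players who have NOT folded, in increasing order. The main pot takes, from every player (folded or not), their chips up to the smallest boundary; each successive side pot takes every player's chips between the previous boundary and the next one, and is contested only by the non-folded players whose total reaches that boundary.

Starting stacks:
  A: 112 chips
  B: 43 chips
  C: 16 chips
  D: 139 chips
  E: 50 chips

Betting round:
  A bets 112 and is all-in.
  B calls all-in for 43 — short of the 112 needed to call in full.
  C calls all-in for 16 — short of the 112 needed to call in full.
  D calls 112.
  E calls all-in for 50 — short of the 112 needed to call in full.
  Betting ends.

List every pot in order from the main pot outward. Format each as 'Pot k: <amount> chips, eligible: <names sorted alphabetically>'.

Pot 1: 80 chips, eligible: A, B, C, D, E
Pot 2: 108 chips, eligible: A, B, D, E
Pot 3: 21 chips, eligible: A, D, E
Pot 4: 124 chips, eligible: A, D

Derivation:
Contributions: A=112, B=43, C=16, D=112, E=50
Pot levels (distinct totals of non-folded players): 16, 43, 50, 112
Layer 1-16: 16 each from A, B, C, D, E = 16*5 = 80 chips; eligible A, B, C, D, E
Layer 17-43: 27 each from A, B, D, E = 27*4 = 108 chips; eligible A, B, D, E
Layer 44-50: 7 each from A, D, E = 7*3 = 21 chips; eligible A, D, E
Layer 51-112: 62 each from A, D = 62*2 = 124 chips; eligible A, D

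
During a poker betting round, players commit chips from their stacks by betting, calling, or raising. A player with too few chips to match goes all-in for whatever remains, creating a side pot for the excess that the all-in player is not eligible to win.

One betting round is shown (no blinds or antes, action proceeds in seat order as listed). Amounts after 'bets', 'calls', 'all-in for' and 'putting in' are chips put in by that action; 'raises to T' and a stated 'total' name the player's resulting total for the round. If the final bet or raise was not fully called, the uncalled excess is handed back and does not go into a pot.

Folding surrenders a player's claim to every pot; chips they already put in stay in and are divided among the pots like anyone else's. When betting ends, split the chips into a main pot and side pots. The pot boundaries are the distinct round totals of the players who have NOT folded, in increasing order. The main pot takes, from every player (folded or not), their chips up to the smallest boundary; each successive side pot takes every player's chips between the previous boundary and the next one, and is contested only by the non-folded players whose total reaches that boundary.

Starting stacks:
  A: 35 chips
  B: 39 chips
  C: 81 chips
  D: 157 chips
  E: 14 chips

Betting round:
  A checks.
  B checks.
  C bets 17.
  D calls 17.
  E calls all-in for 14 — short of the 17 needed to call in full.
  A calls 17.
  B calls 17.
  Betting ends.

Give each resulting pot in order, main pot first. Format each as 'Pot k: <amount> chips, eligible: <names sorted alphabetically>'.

Pot 1: 70 chips, eligible: A, B, C, D, E
Pot 2: 12 chips, eligible: A, B, C, D

Derivation:
Contributions: A=17, B=17, C=17, D=17, E=14
Pot levels (distinct totals of non-folded players): 14, 17
Layer 1-14: 14 each from A, B, C, D, E = 14*5 = 70 chips; eligible A, B, C, D, E
Layer 15-17: 3 each from A, B, C, D = 3*4 = 12 chips; eligible A, B, C, D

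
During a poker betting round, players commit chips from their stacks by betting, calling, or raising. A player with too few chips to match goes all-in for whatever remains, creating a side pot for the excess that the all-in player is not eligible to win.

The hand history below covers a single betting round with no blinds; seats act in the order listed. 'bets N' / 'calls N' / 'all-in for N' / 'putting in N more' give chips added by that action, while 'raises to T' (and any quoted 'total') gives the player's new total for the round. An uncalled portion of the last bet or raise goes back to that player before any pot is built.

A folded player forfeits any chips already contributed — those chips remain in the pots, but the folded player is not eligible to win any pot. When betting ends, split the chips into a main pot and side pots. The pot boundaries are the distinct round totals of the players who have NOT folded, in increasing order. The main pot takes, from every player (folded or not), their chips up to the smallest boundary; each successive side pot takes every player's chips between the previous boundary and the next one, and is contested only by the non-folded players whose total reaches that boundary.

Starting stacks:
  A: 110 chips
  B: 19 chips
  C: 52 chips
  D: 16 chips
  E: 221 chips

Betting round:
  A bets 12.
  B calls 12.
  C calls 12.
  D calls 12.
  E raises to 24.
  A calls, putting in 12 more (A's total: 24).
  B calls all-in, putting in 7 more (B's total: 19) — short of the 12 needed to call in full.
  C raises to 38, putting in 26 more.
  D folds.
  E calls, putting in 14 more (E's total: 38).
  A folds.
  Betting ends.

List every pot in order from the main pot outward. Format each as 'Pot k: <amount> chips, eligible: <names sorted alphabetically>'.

Pot 1: 88 chips, eligible: B, C, E
Pot 2: 43 chips, eligible: C, E

Derivation:
Contributions: A=24, B=19, C=38, D=12, E=38
Folded: A, D
Pot levels (distinct totals of non-folded players): 19, 38
Layer 1-19: A 19 + B 19 + C 19 + D 12 + E 19 = 88 chips; eligible B, C, E
Layer 20-38: A 5 + C 19 + E 19 = 43 chips; eligible C, E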